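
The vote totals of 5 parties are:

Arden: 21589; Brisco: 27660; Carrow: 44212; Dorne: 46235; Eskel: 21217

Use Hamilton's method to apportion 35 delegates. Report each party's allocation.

Standard divisor: 160913 ÷ 35 ≈ 4597.514.
Standard quotas: Arden 4.6958, Brisco 6.0163, Carrow 9.6165, Dorne 10.0565, Eskel 4.6149.
Lower quotas: Arden 4, Brisco 6, Carrow 9, Dorne 10, Eskel 4 (sum 33, leaving 2 seats).
Remainders in descending order: Arden 0.6958, Carrow 0.6165, Eskel 0.6149, Dorne 0.0565, Brisco 0.0163.
Largest remainders: Arden, Carrow receive the extra seats.

Arden 5; Brisco 6; Carrow 10; Dorne 10; Eskel 4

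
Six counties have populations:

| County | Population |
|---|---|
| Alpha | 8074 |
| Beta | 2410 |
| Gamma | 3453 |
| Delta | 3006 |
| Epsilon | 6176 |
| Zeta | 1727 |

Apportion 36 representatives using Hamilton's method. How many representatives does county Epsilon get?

9

Standard divisor: 24846 ÷ 36 ≈ 690.167.
Standard quotas: Alpha 11.6986, Beta 3.4919, Gamma 5.0031, Delta 4.3555, Epsilon 8.9486, Zeta 2.5023.
Lower quotas: Alpha 11, Beta 3, Gamma 5, Delta 4, Epsilon 8, Zeta 2 (sum 33, leaving 3 seats).
Remainders in descending order: Epsilon 0.9486, Alpha 0.6986, Zeta 0.5023, Beta 0.4919, Delta 0.3555, Gamma 0.0031.
Largest remainders: Epsilon, Alpha, Zeta receive the extra seats.
Epsilon receives 9.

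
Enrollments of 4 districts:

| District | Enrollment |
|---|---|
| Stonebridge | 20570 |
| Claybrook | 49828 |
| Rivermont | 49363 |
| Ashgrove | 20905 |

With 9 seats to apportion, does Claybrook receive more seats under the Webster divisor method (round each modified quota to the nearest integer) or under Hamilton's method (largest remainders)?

Webster

Webster: Stonebridge 1, Claybrook 4, Rivermont 3, Ashgrove 1.
Hamilton: Stonebridge 1, Claybrook 3, Rivermont 3, Ashgrove 2.
Claybrook gets 4 under Webster and 3 under Hamilton.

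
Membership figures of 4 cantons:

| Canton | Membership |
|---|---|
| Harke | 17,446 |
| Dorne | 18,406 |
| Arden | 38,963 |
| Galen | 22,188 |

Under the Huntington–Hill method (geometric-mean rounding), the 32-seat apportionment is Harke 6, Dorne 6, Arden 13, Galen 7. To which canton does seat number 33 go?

Galen

Priority for the next seat is population ÷ (√(s·(s+1))).
Priorities: Harke 2691.976, Dorne 2840.107, Arden 2888.130, Galen 2964.996.
Highest priority: Galen.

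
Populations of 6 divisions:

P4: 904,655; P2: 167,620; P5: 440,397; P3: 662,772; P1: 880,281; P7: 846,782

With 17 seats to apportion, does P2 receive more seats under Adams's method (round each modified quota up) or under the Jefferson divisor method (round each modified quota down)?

Adams: P4 4, P2 1, P5 2, P3 3, P1 4, P7 3.
Jefferson: P4 4, P2 0, P5 2, P3 3, P1 4, P7 4.
P2 gets 1 under Adams and 0 under Jefferson.

Adams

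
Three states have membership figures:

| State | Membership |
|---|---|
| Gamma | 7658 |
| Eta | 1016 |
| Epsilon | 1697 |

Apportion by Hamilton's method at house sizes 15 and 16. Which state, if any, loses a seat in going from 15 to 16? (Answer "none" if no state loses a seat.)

At 15 seats: Gamma 11, Eta 2, Epsilon 2.
At 16 seats: Gamma 12, Eta 1, Epsilon 3.
Eta drops from 2 to 1.

Eta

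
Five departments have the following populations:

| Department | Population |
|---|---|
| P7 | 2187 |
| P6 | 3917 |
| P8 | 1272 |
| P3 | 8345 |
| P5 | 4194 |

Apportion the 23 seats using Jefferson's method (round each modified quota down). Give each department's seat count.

Standard divisor 19915/23 ≈ 865.87; standard quotas: P7 2.526, P6 4.524, P8 1.469, P3 9.638, P5 4.844.
Rounding down gives 2, 4, 1, 9, 4 = 20 seats, so the divisor must be adjusted.
With modified divisor 770: modified quotas P7 2.840, P6 5.087, P8 1.652, P3 10.838, P5 5.447.
Rounding down: P7 2, P6 5, P8 1, P3 10, P5 5 (total 23).

P7 2, P6 5, P8 1, P3 10, P5 5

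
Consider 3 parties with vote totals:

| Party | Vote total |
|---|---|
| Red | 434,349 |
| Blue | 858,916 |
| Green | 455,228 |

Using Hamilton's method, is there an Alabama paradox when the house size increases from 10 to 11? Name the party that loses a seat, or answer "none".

none

At 10 seats: Red 2, Blue 5, Green 3.
At 11 seats: Red 3, Blue 5, Green 3.
No party's allocation decreased.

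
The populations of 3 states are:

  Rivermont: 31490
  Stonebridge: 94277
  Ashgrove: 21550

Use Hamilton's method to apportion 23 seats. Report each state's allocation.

Standard divisor: 147317 ÷ 23 ≈ 6405.087.
Standard quotas: Rivermont 4.9164, Stonebridge 14.7191, Ashgrove 3.3645.
Lower quotas: Rivermont 4, Stonebridge 14, Ashgrove 3 (sum 21, leaving 2 seats).
Remainders in descending order: Rivermont 0.9164, Stonebridge 0.7191, Ashgrove 0.3645.
Largest remainders: Rivermont, Stonebridge receive the extra seats.

Rivermont=5, Stonebridge=15, Ashgrove=3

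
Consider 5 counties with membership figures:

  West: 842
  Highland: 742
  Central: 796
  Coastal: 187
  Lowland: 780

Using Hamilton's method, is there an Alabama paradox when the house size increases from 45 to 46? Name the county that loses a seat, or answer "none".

At 45 seats: West 11, Highland 10, Central 11, Coastal 3, Lowland 10.
At 46 seats: West 12, Highland 10, Central 11, Coastal 2, Lowland 11.
Coastal drops from 3 to 2.

Coastal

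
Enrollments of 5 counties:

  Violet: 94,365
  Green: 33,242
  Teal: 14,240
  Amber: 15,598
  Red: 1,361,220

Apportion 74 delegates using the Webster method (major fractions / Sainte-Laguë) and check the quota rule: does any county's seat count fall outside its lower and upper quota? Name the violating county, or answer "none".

Standard quotas: Violet 4.598, Green 1.620, Teal 0.694, Amber 0.760, Red 66.328.
Webster allocation: Violet 5, Green 2, Teal 1, Amber 1, Red 65.
Red has quota 66.328 (lower 66, upper 67) but receives 65 — outside the quota interval.

Red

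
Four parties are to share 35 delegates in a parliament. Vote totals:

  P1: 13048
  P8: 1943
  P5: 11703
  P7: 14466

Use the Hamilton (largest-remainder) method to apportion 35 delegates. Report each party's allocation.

P1=11, P8=2, P5=10, P7=12

The standard divisor is 41160/35 = 1176.
Standard quotas: P1 11.0952, P8 1.6522, P5 9.9515, P7 12.3010.
Lower quotas: P1 11, P8 1, P5 9, P7 12 (sum 33, leaving 2 seats).
Remainders in descending order: P5 0.9515, P8 0.6522, P7 0.3010, P1 0.0952.
The surplus seats go to P5, P8.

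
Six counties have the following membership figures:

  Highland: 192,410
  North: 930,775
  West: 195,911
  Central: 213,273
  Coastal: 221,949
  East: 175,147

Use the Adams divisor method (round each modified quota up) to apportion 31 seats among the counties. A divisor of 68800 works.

With modified divisor 68800: modified quotas Highland 2.797, North 13.529, West 2.848, Central 3.100, Coastal 3.226, East 2.546.
Rounding up: Highland 3, North 14, West 3, Central 4, Coastal 4, East 3 (total 31).

Highland: 3, North: 14, West: 3, Central: 4, Coastal: 4, East: 3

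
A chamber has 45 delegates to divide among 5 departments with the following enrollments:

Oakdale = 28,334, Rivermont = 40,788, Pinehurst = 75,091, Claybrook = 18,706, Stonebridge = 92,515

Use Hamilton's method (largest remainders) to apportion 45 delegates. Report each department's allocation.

Standard divisor: 255434 ÷ 45 ≈ 5676.311.
Standard quotas: Oakdale 4.9916, Rivermont 7.1857, Pinehurst 13.2288, Claybrook 3.2955, Stonebridge 16.2984.
Lower quotas: Oakdale 4, Rivermont 7, Pinehurst 13, Claybrook 3, Stonebridge 16 (sum 43, leaving 2 seats).
Remainders in descending order: Oakdale 0.9916, Stonebridge 0.2984, Claybrook 0.2955, Pinehurst 0.2288, Rivermont 0.1857.
Largest remainders: Oakdale, Stonebridge receive the extra seats.

Oakdale=5, Rivermont=7, Pinehurst=13, Claybrook=3, Stonebridge=17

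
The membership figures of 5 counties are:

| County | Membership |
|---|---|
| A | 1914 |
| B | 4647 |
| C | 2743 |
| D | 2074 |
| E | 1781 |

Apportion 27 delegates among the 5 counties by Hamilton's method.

A 4; B 9; C 6; D 4; E 4

Standard divisor: 13159 ÷ 27 ≈ 487.37.
Standard quotas: A 3.927, B 9.535, C 5.628, D 4.255, E 3.654.
Lower quotas: A 3, B 9, C 5, D 4, E 3 (sum 24, leaving 3 seats).
Remainders in descending order: A 0.927, E 0.654, C 0.628, B 0.535, D 0.255.
Largest remainders: A, E, C receive the extra seats.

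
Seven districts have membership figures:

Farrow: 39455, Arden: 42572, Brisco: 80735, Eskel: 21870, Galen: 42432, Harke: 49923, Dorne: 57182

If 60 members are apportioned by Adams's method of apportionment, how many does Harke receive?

9

Standard divisor 334169/60 ≈ 5569.483; standard quotas: Farrow 7.084, Arden 7.644, Brisco 14.496, Eskel 3.927, Galen 7.619, Harke 8.964, Dorne 10.267.
Rounding up gives 8, 8, 15, 4, 8, 9, 11 = 63 seats, so the divisor must be adjusted.
With modified divisor 5900: modified quotas Farrow 6.687, Arden 7.216, Brisco 13.684, Eskel 3.707, Galen 7.192, Harke 8.462, Dorne 9.692.
Rounding up: Farrow 7, Arden 8, Brisco 14, Eskel 4, Galen 8, Harke 9, Dorne 10 (total 60).
Harke receives 9.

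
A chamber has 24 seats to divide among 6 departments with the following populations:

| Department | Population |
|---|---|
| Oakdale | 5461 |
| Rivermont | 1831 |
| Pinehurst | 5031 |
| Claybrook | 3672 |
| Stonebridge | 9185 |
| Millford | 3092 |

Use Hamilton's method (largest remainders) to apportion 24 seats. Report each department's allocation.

Oakdale: 5, Rivermont: 1, Pinehurst: 4, Claybrook: 3, Stonebridge: 8, Millford: 3

Total 28272; standard divisor 28272/24 = 1178.
Standard quotas: Oakdale 4.6358, Rivermont 1.5543, Pinehurst 4.2708, Claybrook 3.1171, Stonebridge 7.7971, Millford 2.6248.
Lower quotas: Oakdale 4, Rivermont 1, Pinehurst 4, Claybrook 3, Stonebridge 7, Millford 2 (sum 21, leaving 3 seats).
Remainders in descending order: Stonebridge 0.7971, Oakdale 0.6358, Millford 0.6248, Rivermont 0.5543, Pinehurst 0.2708, Claybrook 0.1171.
The surplus seats go to Stonebridge, Oakdale, Millford.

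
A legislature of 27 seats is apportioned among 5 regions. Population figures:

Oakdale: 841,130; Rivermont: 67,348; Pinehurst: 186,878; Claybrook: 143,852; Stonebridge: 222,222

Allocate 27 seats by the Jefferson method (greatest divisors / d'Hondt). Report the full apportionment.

Oakdale 17; Rivermont 1; Pinehurst 3; Claybrook 2; Stonebridge 4

Standard divisor 1461430/27 ≈ 54127.037; standard quotas: Oakdale 15.540, Rivermont 1.244, Pinehurst 3.453, Claybrook 2.658, Stonebridge 4.106.
Rounding down gives 15, 1, 3, 2, 4 = 25 seats, so the divisor must be adjusted.
With modified divisor 48700: modified quotas Oakdale 17.272, Rivermont 1.383, Pinehurst 3.837, Claybrook 2.954, Stonebridge 4.563.
Rounding down: Oakdale 17, Rivermont 1, Pinehurst 3, Claybrook 2, Stonebridge 4 (total 27).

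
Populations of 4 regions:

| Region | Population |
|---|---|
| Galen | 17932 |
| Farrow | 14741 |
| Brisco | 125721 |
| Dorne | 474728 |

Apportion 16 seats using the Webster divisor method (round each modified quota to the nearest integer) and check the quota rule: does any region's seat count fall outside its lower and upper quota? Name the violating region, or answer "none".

Standard quotas: Galen 0.453, Farrow 0.373, Brisco 3.177, Dorne 11.997.
Webster allocation: Galen 0, Farrow 0, Brisco 3, Dorne 13.
Dorne has quota 11.997 (lower 11, upper 12) but receives 13 — outside the quota interval.

Dorne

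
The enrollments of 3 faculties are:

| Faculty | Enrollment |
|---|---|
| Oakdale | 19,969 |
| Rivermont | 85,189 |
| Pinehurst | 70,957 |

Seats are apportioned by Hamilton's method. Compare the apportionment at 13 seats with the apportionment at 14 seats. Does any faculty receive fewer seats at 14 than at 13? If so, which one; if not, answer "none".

At 13 seats: Oakdale 2, Rivermont 6, Pinehurst 5.
At 14 seats: Oakdale 1, Rivermont 7, Pinehurst 6.
Oakdale drops from 2 to 1.

Oakdale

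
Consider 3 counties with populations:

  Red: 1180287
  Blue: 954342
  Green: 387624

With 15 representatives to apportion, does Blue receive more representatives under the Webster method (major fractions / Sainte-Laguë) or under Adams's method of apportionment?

Webster: Red 7, Blue 6, Green 2.
Adams: Red 7, Blue 5, Green 3.
Blue gets 6 under Webster and 5 under Adams.

Webster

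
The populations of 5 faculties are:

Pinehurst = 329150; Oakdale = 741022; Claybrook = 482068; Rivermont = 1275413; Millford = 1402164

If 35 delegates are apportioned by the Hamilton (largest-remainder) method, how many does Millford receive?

Standard divisor: 4229817 ÷ 35 ≈ 120851.914.
Standard quotas: Pinehurst 2.7236, Oakdale 6.1317, Claybrook 3.9889, Rivermont 10.5535, Millford 11.6023.
Lower quotas: Pinehurst 2, Oakdale 6, Claybrook 3, Rivermont 10, Millford 11 (sum 32, leaving 3 seats).
Remainders in descending order: Claybrook 0.9889, Pinehurst 0.7236, Millford 0.6023, Rivermont 0.5535, Oakdale 0.1317.
The surplus seats go to Claybrook, Pinehurst, Millford.
Millford receives 12.

12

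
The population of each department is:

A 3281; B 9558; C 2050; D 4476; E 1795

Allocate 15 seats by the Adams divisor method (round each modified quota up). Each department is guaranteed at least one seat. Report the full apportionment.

Standard divisor 21160/15 ≈ 1410.667; standard quotas: A 2.326, B 6.776, C 1.453, D 3.173, E 1.272.
Rounding up gives 3, 7, 2, 4, 2 = 18 seats, so the divisor must be adjusted.
With modified divisor 1700: modified quotas A 1.930, B 5.622, C 1.206, D 2.633, E 1.056.
Rounding up: A 2, B 6, C 2, D 3, E 2 (total 15).

A 2; B 6; C 2; D 3; E 2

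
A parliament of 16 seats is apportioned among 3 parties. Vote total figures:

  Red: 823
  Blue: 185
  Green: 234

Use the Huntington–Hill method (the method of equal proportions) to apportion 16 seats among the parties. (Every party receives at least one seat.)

With divisor 77: modified quotas Red 10.688, Blue 2.403, Green 3.039.
Geometric-mean thresholds: Red √(10·11)=10.488, Blue √(2·3)=2.449, Green √(3·4)=3.464.
Each quota rounded against its threshold gives Red 11, Blue 2, Green 3 (total 16).

Red 11, Blue 2, Green 3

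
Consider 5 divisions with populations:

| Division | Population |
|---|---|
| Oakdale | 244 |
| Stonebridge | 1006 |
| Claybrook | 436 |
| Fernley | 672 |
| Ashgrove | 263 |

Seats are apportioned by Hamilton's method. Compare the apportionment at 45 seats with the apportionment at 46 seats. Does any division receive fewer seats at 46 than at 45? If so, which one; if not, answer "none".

Ashgrove

At 45 seats: Oakdale 4, Stonebridge 17, Claybrook 7, Fernley 12, Ashgrove 5.
At 46 seats: Oakdale 4, Stonebridge 18, Claybrook 8, Fernley 12, Ashgrove 4.
Ashgrove drops from 5 to 4.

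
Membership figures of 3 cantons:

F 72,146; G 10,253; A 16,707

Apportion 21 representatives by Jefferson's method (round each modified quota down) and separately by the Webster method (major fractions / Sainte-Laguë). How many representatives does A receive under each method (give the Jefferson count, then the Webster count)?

3 and 4

Jefferson: F 16, G 2, A 3.
Webster: F 15, G 2, A 4.
A gets 3 under Jefferson and 4 under Webster.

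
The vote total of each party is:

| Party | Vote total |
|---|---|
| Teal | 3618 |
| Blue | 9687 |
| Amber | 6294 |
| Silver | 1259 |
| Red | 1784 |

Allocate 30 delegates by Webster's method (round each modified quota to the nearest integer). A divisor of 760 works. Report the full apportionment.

With modified divisor 760: modified quotas Teal 4.761, Blue 12.746, Amber 8.282, Silver 1.657, Red 2.347.
Rounding to the nearest integer: Teal 5, Blue 13, Amber 8, Silver 2, Red 2 (total 30).

Teal 5; Blue 13; Amber 8; Silver 2; Red 2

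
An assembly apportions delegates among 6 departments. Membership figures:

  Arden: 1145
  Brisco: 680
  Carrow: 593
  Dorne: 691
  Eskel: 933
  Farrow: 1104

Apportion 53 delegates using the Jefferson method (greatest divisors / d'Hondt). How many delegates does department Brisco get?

7

Standard divisor 5146/53 ≈ 97.094; standard quotas: Arden 11.793, Brisco 7.003, Carrow 6.107, Dorne 7.117, Eskel 9.609, Farrow 11.370.
Rounding down gives 11, 7, 6, 7, 9, 11 = 51 seats, so the divisor must be adjusted.
With modified divisor 93: modified quotas Arden 12.312, Brisco 7.312, Carrow 6.376, Dorne 7.430, Eskel 10.032, Farrow 11.871.
Rounding down: Arden 12, Brisco 7, Carrow 6, Dorne 7, Eskel 10, Farrow 11 (total 53).
Brisco receives 7.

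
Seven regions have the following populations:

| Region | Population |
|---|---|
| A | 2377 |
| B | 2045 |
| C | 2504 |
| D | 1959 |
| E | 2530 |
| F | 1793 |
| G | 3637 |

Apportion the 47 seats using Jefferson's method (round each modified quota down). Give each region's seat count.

A=7, B=6, C=7, D=5, E=7, F=5, G=10

Standard divisor 16845/47 ≈ 358.404; standard quotas: A 6.632, B 5.706, C 6.987, D 5.466, E 7.059, F 5.003, G 10.148.
Rounding down gives 6, 5, 6, 5, 7, 5, 10 = 44 seats, so the divisor must be adjusted.
With modified divisor 335: modified quotas A 7.096, B 6.104, C 7.475, D 5.848, E 7.552, F 5.352, G 10.857.
Rounding down: A 7, B 6, C 7, D 5, E 7, F 5, G 10 (total 47).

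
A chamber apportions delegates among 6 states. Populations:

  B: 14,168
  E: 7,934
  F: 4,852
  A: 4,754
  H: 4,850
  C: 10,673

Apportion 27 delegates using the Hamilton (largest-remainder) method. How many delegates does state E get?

Total 47231; standard divisor 47231/27 ≈ 1749.296.
Standard quotas: B 8.0993, E 4.5355, F 2.7737, A 2.7177, H 2.7725, C 6.1013.
Lower quotas: B 8, E 4, F 2, A 2, H 2, C 6 (sum 24, leaving 3 seats).
Remainders in descending order: F 0.7737, H 0.7725, A 0.7177, E 0.5355, C 0.1013, B 0.0993.
The surplus seats go to F, H, A.
E receives 4.

4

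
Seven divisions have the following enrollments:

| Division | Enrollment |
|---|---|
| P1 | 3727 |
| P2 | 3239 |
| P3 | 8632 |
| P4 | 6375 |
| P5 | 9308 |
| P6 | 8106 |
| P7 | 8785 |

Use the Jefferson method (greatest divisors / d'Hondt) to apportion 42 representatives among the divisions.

Standard divisor 48172/42 ≈ 1146.952; standard quotas: P1 3.249, P2 2.824, P3 7.526, P4 5.558, P5 8.115, P6 7.067, P7 7.659.
Rounding down gives 3, 2, 7, 5, 8, 7, 7 = 39 seats, so the divisor must be adjusted.
With modified divisor 1070: modified quotas P1 3.483, P2 3.027, P3 8.067, P4 5.958, P5 8.699, P6 7.576, P7 8.210.
Rounding down: P1 3, P2 3, P3 8, P4 5, P5 8, P6 7, P7 8 (total 42).

P1=3; P2=3; P3=8; P4=5; P5=8; P6=7; P7=8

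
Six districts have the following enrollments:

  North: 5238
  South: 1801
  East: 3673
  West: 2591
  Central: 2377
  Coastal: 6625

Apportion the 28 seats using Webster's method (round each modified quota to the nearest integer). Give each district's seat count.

Standard divisor 22305/28 ≈ 796.607; standard quotas: North 6.575, South 2.261, East 4.611, West 3.253, Central 2.984, Coastal 8.317.
Rounding to the nearest integer gives North 7, South 2, East 5, West 3, Central 3, Coastal 8 — total 28, matching the house size, so no adjustment is needed.

North 7; South 2; East 5; West 3; Central 3; Coastal 8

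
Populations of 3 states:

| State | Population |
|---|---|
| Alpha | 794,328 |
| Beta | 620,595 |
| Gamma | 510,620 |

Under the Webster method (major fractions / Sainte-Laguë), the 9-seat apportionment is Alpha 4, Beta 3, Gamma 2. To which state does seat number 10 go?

Gamma

Priority for the next seat is population ÷ (current seats + 0.5).
Priorities: Alpha 176517.333, Beta 177312.857, Gamma 204248.000.
Highest priority: Gamma.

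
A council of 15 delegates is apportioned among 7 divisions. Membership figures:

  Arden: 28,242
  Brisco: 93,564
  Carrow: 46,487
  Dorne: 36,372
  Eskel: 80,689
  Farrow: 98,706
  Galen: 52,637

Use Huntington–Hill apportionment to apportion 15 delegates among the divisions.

With divisor 30683: modified quotas Arden 0.920, Brisco 3.049, Carrow 1.515, Dorne 1.185, Eskel 2.630, Farrow 3.217, Galen 1.716.
Geometric-mean thresholds: Arden (min 1), Brisco √(3·4)=3.464, Carrow √(1·2)=1.414, Dorne √(1·2)=1.414, Eskel √(2·3)=2.449, Farrow √(3·4)=3.464, Galen √(1·2)=1.414.
Each quota rounded against its threshold gives Arden 1, Brisco 3, Carrow 2, Dorne 1, Eskel 3, Farrow 3, Galen 2 (total 15).

Arden 1; Brisco 3; Carrow 2; Dorne 1; Eskel 3; Farrow 3; Galen 2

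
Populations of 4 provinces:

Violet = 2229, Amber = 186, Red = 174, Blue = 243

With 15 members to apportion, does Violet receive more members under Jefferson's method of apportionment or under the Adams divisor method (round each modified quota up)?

Jefferson

Jefferson: Violet 12, Amber 1, Red 1, Blue 1.
Adams: Violet 11, Amber 1, Red 1, Blue 2.
Violet gets 12 under Jefferson and 11 under Adams.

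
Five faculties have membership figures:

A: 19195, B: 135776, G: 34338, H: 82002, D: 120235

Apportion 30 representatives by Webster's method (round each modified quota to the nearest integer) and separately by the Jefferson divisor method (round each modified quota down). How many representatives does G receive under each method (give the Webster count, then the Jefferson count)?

Webster: A 1, B 11, G 3, H 6, D 9.
Jefferson: A 1, B 11, G 2, H 6, D 10.
G gets 3 under Webster and 2 under Jefferson.

3 and 2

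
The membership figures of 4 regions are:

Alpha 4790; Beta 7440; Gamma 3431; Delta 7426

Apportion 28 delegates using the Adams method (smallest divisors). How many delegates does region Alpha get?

Standard divisor 23087/28 ≈ 824.536; standard quotas: Alpha 5.809, Beta 9.023, Gamma 4.161, Delta 9.006.
Rounding up gives 6, 10, 5, 10 = 31 seats, so the divisor must be adjusted.
With modified divisor 900: modified quotas Alpha 5.322, Beta 8.267, Gamma 3.812, Delta 8.251.
Rounding up: Alpha 6, Beta 9, Gamma 4, Delta 9 (total 28).
Alpha receives 6.

6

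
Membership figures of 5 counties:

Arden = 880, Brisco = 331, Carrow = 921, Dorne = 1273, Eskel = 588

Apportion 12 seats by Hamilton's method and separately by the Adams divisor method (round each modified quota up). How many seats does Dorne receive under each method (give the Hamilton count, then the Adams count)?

Hamilton: Arden 2, Brisco 1, Carrow 3, Dorne 4, Eskel 2.
Adams: Arden 3, Brisco 1, Carrow 3, Dorne 3, Eskel 2.
Dorne gets 4 under Hamilton and 3 under Adams.

4 and 3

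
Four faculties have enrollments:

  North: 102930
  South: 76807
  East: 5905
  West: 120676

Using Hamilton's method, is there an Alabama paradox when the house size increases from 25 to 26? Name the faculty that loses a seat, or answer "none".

At 25 seats: North 8, South 6, East 1, West 10.
At 26 seats: North 9, South 7, East 0, West 10.
East drops from 1 to 0.

East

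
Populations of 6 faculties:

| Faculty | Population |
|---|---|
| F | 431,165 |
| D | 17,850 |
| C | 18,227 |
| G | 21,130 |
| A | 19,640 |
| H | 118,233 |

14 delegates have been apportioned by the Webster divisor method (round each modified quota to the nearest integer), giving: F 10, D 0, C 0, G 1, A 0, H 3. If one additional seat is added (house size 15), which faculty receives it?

F

Priority for the next seat is population ÷ (current seats + 0.5).
Priorities: F 41063.333, D 35700.000, C 36454.000, G 14086.667, A 39280.000, H 33780.857.
Highest priority: F.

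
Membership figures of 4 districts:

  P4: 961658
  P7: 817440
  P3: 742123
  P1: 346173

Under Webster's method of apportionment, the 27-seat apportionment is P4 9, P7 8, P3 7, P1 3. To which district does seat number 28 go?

Priority for the next seat is population ÷ (current seats + 0.5).
Priorities: P4 101227.158, P7 96169.412, P3 98949.733, P1 98906.571.
Highest priority: P4.

P4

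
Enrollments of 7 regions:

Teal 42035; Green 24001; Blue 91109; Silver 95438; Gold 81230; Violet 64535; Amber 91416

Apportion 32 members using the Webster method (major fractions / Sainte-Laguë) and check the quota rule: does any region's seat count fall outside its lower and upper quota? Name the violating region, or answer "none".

none

Standard quotas: Teal 2.746, Green 1.568, Blue 5.953, Silver 6.236, Gold 5.307, Violet 4.217, Amber 5.973.
Webster allocation: Teal 3, Green 2, Blue 6, Silver 6, Gold 5, Violet 4, Amber 6.
Every allocation lies between the lower and upper quota.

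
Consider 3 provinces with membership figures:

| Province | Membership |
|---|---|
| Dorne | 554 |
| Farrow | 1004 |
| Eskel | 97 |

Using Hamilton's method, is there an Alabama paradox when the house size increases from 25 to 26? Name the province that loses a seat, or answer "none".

At 25 seats: Dorne 8, Farrow 15, Eskel 2.
At 26 seats: Dorne 9, Farrow 16, Eskel 1.
Eskel drops from 2 to 1.

Eskel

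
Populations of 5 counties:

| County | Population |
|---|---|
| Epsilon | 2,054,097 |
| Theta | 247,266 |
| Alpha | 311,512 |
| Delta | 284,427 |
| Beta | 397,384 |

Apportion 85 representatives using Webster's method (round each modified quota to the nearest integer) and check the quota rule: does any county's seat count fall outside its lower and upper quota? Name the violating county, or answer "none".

Epsilon

Standard quotas: Epsilon 52.994, Theta 6.379, Alpha 8.037, Delta 7.338, Beta 10.252.
Webster allocation: Epsilon 54, Theta 6, Alpha 8, Delta 7, Beta 10.
Epsilon has quota 52.994 (lower 52, upper 53) but receives 54 — outside the quota interval.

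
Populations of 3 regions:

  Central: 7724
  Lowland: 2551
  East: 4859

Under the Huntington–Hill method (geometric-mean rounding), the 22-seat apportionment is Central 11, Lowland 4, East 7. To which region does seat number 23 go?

Priority for the next seat is population ÷ (√(s·(s+1))).
Priorities: Central 672.288, Lowland 570.421, East 649.311.
Highest priority: Central.

Central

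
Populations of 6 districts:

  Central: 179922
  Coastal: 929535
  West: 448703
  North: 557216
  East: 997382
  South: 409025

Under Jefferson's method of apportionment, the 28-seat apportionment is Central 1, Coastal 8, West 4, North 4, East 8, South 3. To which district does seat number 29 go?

Priority for the next seat is population ÷ (current seats + 1).
Priorities: Central 89961.000, Coastal 103281.667, West 89740.600, North 111443.200, East 110820.222, South 102256.250.
Highest priority: North.

North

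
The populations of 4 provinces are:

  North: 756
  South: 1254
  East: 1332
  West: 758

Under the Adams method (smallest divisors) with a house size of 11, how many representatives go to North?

Standard divisor 4100/11 ≈ 372.727; standard quotas: North 2.028, South 3.364, East 3.574, West 2.034.
Rounding up gives 3, 4, 4, 3 = 14 seats, so the divisor must be adjusted.
With modified divisor 430: modified quotas North 1.758, South 2.916, East 3.098, West 1.763.
Rounding up: North 2, South 3, East 4, West 2 (total 11).
North receives 2.

2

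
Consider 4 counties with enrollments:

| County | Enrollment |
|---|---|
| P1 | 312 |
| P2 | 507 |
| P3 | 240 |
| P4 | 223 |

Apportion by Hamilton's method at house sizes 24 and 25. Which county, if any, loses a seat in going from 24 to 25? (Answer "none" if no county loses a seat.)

none

At 24 seats: P1 6, P2 9, P3 5, P4 4.
At 25 seats: P1 6, P2 10, P3 5, P4 4.
No county's allocation decreased.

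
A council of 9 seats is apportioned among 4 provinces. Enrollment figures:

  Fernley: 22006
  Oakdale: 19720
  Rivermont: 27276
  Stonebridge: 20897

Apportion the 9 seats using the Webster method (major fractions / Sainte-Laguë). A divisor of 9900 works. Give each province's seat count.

With modified divisor 9900: modified quotas Fernley 2.223, Oakdale 1.992, Rivermont 2.755, Stonebridge 2.111.
Rounding to the nearest integer: Fernley 2, Oakdale 2, Rivermont 3, Stonebridge 2 (total 9).

Fernley: 2, Oakdale: 2, Rivermont: 3, Stonebridge: 2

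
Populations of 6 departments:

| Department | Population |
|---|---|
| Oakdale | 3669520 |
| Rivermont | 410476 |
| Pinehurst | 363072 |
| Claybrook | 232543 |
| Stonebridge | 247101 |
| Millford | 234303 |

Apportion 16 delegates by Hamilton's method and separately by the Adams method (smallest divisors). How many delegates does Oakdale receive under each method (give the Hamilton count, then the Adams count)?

Hamilton: Oakdale 11, Rivermont 1, Pinehurst 1, Claybrook 1, Stonebridge 1, Millford 1.
Adams: Oakdale 10, Rivermont 2, Pinehurst 1, Claybrook 1, Stonebridge 1, Millford 1.
Oakdale gets 11 under Hamilton and 10 under Adams.

11 and 10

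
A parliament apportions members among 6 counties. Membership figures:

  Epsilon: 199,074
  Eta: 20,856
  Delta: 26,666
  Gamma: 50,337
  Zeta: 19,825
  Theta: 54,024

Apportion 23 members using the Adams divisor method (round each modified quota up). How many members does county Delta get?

2

Standard divisor 370782/23 ≈ 16120.957; standard quotas: Epsilon 12.349, Eta 1.294, Delta 1.654, Gamma 3.122, Zeta 1.230, Theta 3.351.
Rounding up gives 13, 2, 2, 4, 2, 4 = 27 seats, so the divisor must be adjusted.
With modified divisor 19000: modified quotas Epsilon 10.478, Eta 1.098, Delta 1.403, Gamma 2.649, Zeta 1.043, Theta 2.843.
Rounding up: Epsilon 11, Eta 2, Delta 2, Gamma 3, Zeta 2, Theta 3 (total 23).
Delta receives 2.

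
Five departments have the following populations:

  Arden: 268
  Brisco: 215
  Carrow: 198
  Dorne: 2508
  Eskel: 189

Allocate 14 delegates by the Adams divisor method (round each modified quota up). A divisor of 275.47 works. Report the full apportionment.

With modified divisor 275.47: modified quotas Arden 0.973, Brisco 0.780, Carrow 0.719, Dorne 9.104, Eskel 0.686.
Rounding up: Arden 1, Brisco 1, Carrow 1, Dorne 10, Eskel 1 (total 14).

Arden: 1, Brisco: 1, Carrow: 1, Dorne: 10, Eskel: 1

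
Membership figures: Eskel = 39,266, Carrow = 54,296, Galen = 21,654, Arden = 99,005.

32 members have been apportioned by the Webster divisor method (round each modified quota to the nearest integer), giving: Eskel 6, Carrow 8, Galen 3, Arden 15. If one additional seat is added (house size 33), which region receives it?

Carrow

Priority for the next seat is population ÷ (current seats + 0.5).
Priorities: Eskel 6040.923, Carrow 6387.765, Galen 6186.857, Arden 6387.419.
Highest priority: Carrow.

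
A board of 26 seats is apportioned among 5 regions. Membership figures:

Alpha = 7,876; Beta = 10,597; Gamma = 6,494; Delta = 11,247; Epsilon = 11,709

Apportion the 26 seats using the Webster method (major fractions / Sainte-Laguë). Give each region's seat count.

Standard divisor 47923/26 ≈ 1843.192; standard quotas: Alpha 4.273, Beta 5.749, Gamma 3.523, Delta 6.102, Epsilon 6.353.
Rounding to the nearest integer gives Alpha 4, Beta 6, Gamma 4, Delta 6, Epsilon 6 — total 26, matching the house size, so no adjustment is needed.

Alpha=4; Beta=6; Gamma=4; Delta=6; Epsilon=6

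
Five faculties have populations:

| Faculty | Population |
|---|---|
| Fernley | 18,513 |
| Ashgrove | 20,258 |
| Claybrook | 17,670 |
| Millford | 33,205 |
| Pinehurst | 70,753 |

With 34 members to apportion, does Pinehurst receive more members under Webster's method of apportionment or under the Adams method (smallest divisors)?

Webster

Webster: Fernley 4, Ashgrove 4, Claybrook 4, Millford 7, Pinehurst 15.
Adams: Fernley 4, Ashgrove 5, Claybrook 4, Millford 7, Pinehurst 14.
Pinehurst gets 15 under Webster and 14 under Adams.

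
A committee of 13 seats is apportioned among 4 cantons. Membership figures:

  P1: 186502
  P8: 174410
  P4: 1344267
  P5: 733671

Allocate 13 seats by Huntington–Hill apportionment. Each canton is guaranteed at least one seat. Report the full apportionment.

With divisor 193530: modified quotas P1 0.964, P8 0.901, P4 6.946, P5 3.791.
Geometric-mean thresholds: P1 (min 1), P8 (min 1), P4 √(6·7)=6.481, P5 √(3·4)=3.464.
Each quota rounded against its threshold gives P1 1, P8 1, P4 7, P5 4 (total 13).

P1 1; P8 1; P4 7; P5 4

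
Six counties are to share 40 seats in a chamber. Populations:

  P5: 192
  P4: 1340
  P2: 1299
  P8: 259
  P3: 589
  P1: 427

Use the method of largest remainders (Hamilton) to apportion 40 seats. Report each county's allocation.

P5 2, P4 13, P2 13, P8 2, P3 6, P1 4

Standard divisor: 4106 ÷ 40 ≈ 102.65.
Standard quotas: P5 1.870, P4 13.054, P2 12.655, P8 2.523, P3 5.738, P1 4.160.
Lower quotas: P5 1, P4 13, P2 12, P8 2, P3 5, P1 4 (sum 37, leaving 3 seats).
Remainders in descending order: P5 0.870, P3 0.738, P2 0.655, P8 0.523, P1 0.160, P4 0.054.
Largest remainders: P5, P3, P2 receive the extra seats.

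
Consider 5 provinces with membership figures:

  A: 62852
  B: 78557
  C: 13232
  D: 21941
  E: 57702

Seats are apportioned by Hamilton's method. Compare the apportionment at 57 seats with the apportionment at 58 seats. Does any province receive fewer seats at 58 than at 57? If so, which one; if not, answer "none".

At 57 seats: A 15, B 19, C 3, D 6, E 14.
At 58 seats: A 16, B 20, C 3, D 5, E 14.
D drops from 6 to 5.

D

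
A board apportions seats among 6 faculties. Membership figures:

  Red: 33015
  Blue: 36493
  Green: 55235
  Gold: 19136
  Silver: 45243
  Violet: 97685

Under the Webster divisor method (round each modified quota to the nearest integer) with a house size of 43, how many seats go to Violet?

Standard divisor 286807/43 ≈ 6669.93; standard quotas: Red 4.950, Blue 5.471, Green 8.281, Gold 2.869, Silver 6.783, Violet 14.646.
Rounding to the nearest integer gives Red 5, Blue 5, Green 8, Gold 3, Silver 7, Violet 15 — total 43, matching the house size, so no adjustment is needed.
Violet receives 15.

15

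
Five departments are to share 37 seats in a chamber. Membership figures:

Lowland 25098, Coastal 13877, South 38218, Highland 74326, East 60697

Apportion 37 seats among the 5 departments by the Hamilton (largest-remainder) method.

Total 212216; standard divisor 212216/37 ≈ 5735.568.
Standard quotas: Lowland 4.3759, Coastal 2.4195, South 6.6633, Highland 12.9588, East 10.5826.
Lower quotas: Lowland 4, Coastal 2, South 6, Highland 12, East 10 (sum 34, leaving 3 seats).
Remainders in descending order: Highland 0.9588, South 0.6633, East 0.5826, Coastal 0.4195, Lowland 0.3759.
The surplus seats go to Highland, South, East.

Lowland 4, Coastal 2, South 7, Highland 13, East 11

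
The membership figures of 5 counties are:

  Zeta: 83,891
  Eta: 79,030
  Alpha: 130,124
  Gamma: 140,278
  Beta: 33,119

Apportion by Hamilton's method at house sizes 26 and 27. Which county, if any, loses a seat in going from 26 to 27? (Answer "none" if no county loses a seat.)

none

At 26 seats: Zeta 5, Eta 4, Alpha 7, Gamma 8, Beta 2.
At 27 seats: Zeta 5, Eta 5, Alpha 7, Gamma 8, Beta 2.
No county's allocation decreased.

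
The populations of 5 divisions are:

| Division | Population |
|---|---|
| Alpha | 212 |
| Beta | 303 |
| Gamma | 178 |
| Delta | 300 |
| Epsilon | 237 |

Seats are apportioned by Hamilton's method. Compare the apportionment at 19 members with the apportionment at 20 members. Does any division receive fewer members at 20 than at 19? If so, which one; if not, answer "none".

At 19 seats: Alpha 3, Beta 5, Gamma 3, Delta 4, Epsilon 4.
At 20 seats: Alpha 3, Beta 5, Gamma 3, Delta 5, Epsilon 4.
No division's allocation decreased.

none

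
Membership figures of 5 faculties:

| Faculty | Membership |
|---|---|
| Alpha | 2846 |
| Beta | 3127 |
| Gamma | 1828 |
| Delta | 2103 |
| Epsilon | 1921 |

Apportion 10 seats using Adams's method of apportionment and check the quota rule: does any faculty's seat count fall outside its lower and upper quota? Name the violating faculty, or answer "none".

Standard quotas: Alpha 2.407, Beta 2.644, Gamma 1.546, Delta 1.778, Epsilon 1.625.
Adams allocation: Alpha 2, Beta 2, Gamma 2, Delta 2, Epsilon 2.
Every allocation lies between the lower and upper quota.

none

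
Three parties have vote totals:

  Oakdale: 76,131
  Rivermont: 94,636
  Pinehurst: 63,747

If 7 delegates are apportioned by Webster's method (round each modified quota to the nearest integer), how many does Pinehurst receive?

2

Standard divisor 234514/7 ≈ 33502; standard quotas: Oakdale 2.272, Rivermont 2.825, Pinehurst 1.903.
Rounding to the nearest integer gives Oakdale 2, Rivermont 3, Pinehurst 2 — total 7, matching the house size, so no adjustment is needed.
Pinehurst receives 2.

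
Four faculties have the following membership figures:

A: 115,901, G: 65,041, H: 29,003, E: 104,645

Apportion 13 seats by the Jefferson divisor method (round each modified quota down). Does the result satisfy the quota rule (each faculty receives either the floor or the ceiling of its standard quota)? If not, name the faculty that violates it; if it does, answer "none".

Standard quotas: A 4.789, G 2.688, H 1.199, E 4.324.
Jefferson allocation: A 5, G 3, H 1, E 4.
Every allocation lies between the lower and upper quota.

none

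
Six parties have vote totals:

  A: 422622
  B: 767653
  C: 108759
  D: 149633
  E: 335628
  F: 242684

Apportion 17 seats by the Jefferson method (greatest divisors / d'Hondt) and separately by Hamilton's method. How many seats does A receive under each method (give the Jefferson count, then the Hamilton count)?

Jefferson: A 3, B 7, C 1, D 1, E 3, F 2.
Hamilton: A 4, B 6, C 1, D 1, E 3, F 2.
A gets 3 under Jefferson and 4 under Hamilton.

3 and 4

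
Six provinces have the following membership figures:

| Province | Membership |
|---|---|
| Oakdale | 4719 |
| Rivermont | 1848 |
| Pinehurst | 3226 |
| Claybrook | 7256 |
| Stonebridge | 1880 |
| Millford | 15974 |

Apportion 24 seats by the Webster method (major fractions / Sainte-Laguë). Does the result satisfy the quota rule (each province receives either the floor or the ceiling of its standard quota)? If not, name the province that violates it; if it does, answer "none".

Millford

Standard quotas: Oakdale 3.245, Rivermont 1.271, Pinehurst 2.218, Claybrook 4.989, Stonebridge 1.293, Millford 10.984.
Webster allocation: Oakdale 3, Rivermont 1, Pinehurst 2, Claybrook 5, Stonebridge 1, Millford 12.
Millford has quota 10.984 (lower 10, upper 11) but receives 12 — outside the quota interval.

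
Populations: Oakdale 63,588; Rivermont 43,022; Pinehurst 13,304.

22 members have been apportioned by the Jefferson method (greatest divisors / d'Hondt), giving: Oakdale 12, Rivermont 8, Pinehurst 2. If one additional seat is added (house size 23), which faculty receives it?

Oakdale

Priority for the next seat is population ÷ (current seats + 1).
Priorities: Oakdale 4891.385, Rivermont 4780.222, Pinehurst 4434.667.
Highest priority: Oakdale.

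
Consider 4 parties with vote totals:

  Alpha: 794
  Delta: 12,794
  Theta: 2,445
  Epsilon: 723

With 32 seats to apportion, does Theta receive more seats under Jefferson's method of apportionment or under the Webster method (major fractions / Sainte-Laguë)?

Webster

Jefferson: Alpha 1, Delta 26, Theta 4, Epsilon 1.
Webster: Alpha 2, Delta 24, Theta 5, Epsilon 1.
Theta gets 4 under Jefferson and 5 under Webster.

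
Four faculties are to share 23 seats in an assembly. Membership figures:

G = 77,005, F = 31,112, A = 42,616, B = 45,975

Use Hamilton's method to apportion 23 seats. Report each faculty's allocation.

G 9, F 4, A 5, B 5

The standard divisor is 196708/23 ≈ 8552.522.
Standard quotas: G 9.0038, F 3.6378, A 4.9829, B 5.3756.
Lower quotas: G 9, F 3, A 4, B 5 (sum 21, leaving 2 seats).
Remainders in descending order: A 0.9829, F 0.6378, B 0.3756, G 0.0038.
Largest remainders: A, F receive the extra seats.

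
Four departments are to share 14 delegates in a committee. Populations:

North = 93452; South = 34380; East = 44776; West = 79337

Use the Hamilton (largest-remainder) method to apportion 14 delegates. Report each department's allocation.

North: 5; South: 2; East: 3; West: 4

Total 251945; standard divisor 251945/14 ≈ 17996.071.
Standard quotas: North 5.1929, South 1.9104, East 2.4881, West 4.4086.
Lower quotas: North 5, South 1, East 2, West 4 (sum 12, leaving 2 seats).
Remainders in descending order: South 0.9104, East 0.4881, West 0.4086, North 0.1929.
The surplus seats go to South, East.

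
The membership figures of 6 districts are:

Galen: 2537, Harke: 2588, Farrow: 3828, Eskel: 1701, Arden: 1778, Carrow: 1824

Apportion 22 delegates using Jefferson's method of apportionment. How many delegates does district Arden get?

Standard divisor 14256/22 ≈ 648; standard quotas: Galen 3.915, Harke 3.994, Farrow 5.907, Eskel 2.625, Arden 2.744, Carrow 2.815.
Rounding down gives 3, 3, 5, 2, 2, 2 = 17 seats, so the divisor must be adjusted.
With modified divisor 580: modified quotas Galen 4.374, Harke 4.462, Farrow 6.600, Eskel 2.933, Arden 3.066, Carrow 3.145.
Rounding down: Galen 4, Harke 4, Farrow 6, Eskel 2, Arden 3, Carrow 3 (total 22).
Arden receives 3.

3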